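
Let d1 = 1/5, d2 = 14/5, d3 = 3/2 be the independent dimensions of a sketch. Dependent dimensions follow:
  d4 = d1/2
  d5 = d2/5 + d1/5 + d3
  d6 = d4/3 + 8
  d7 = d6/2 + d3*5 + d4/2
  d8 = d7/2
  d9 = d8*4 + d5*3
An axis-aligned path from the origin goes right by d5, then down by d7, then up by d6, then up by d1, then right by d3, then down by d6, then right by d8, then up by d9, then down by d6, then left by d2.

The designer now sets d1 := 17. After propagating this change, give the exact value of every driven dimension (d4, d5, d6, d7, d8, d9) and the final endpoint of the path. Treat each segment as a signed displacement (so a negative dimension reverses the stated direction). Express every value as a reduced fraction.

Apply edit: d1 := 17
  d4 = d1/2 = 17/2
  d5 = d2/5 + d1/5 + d3 = 273/50
  d6 = d4/3 + 8 = 65/6
  d7 = d6/2 + d3*5 + d4/2 = 103/6
  d8 = d7/2 = 103/12
  d9 = d8*4 + d5*3 = 7607/150
Walk from origin (0, 0):
  seg 1: right by d5 = 273/50 → (273/50, 0)
  seg 2: down by d7 = 103/6 → (273/50, -103/6)
  seg 3: up by d6 = 65/6 → (273/50, -19/3)
  seg 4: up by d1 = 17 → (273/50, 32/3)
  seg 5: right by d3 = 3/2 → (174/25, 32/3)
  seg 6: down by d6 = 65/6 → (174/25, -1/6)
  seg 7: right by d8 = 103/12 → (4663/300, -1/6)
  seg 8: up by d9 = 7607/150 → (4663/300, 3791/75)
  seg 9: down by d6 = 65/6 → (4663/300, 5957/150)
  seg 10: left by d2 = 14/5 → (3823/300, 5957/150)

d4 = 17/2
d5 = 273/50
d6 = 65/6
d7 = 103/6
d8 = 103/12
d9 = 7607/150
endpoint = (3823/300, 5957/150)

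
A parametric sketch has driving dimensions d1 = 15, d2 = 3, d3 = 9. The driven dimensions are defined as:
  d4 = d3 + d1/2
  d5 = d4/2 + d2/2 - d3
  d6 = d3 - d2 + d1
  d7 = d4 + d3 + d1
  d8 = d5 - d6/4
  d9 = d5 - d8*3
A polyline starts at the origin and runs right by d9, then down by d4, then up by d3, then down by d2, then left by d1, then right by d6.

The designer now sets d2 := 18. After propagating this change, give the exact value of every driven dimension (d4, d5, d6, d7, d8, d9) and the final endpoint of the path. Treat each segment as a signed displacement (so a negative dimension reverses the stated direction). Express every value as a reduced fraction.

Apply edit: d2 := 18
  d4 = d3 + d1/2 = 33/2
  d5 = d4/2 + d2/2 - d3 = 33/4
  d6 = d3 - d2 + d1 = 6
  d7 = d4 + d3 + d1 = 81/2
  d8 = d5 - d6/4 = 27/4
  d9 = d5 - d8*3 = -12
Walk from origin (0, 0):
  seg 1: right by d9 = -12 → (-12, 0)
  seg 2: down by d4 = 33/2 → (-12, -33/2)
  seg 3: up by d3 = 9 → (-12, -15/2)
  seg 4: down by d2 = 18 → (-12, -51/2)
  seg 5: left by d1 = 15 → (-27, -51/2)
  seg 6: right by d6 = 6 → (-21, -51/2)

d4 = 33/2
d5 = 33/4
d6 = 6
d7 = 81/2
d8 = 27/4
d9 = -12
endpoint = (-21, -51/2)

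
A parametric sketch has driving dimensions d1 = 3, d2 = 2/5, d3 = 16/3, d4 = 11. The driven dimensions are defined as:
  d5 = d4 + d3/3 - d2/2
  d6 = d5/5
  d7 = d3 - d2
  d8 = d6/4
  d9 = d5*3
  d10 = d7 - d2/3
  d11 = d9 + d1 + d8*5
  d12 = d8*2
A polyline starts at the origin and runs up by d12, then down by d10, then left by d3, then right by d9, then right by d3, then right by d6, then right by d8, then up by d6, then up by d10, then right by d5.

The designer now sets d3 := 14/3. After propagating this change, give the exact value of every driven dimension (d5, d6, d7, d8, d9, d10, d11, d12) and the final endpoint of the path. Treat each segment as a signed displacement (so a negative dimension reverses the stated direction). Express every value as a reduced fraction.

d5 = 556/45
d6 = 556/225
d7 = 64/15
d8 = 139/225
d9 = 556/15
d10 = 62/15
d11 = 1942/45
d12 = 278/225
endpoint = (2363/45, 278/75)

Apply edit: d3 := 14/3
  d5 = d4 + d3/3 - d2/2 = 556/45
  d6 = d5/5 = 556/225
  d7 = d3 - d2 = 64/15
  d8 = d6/4 = 139/225
  d9 = d5*3 = 556/15
  d10 = d7 - d2/3 = 62/15
  d11 = d9 + d1 + d8*5 = 1942/45
  d12 = d8*2 = 278/225
Walk from origin (0, 0):
  seg 1: up by d12 = 278/225 → (0, 278/225)
  seg 2: down by d10 = 62/15 → (0, -652/225)
  seg 3: left by d3 = 14/3 → (-14/3, -652/225)
  seg 4: right by d9 = 556/15 → (162/5, -652/225)
  seg 5: right by d3 = 14/3 → (556/15, -652/225)
  seg 6: right by d6 = 556/225 → (8896/225, -652/225)
  seg 7: right by d8 = 139/225 → (1807/45, -652/225)
  seg 8: up by d6 = 556/225 → (1807/45, -32/75)
  seg 9: up by d10 = 62/15 → (1807/45, 278/75)
  seg 10: right by d5 = 556/45 → (2363/45, 278/75)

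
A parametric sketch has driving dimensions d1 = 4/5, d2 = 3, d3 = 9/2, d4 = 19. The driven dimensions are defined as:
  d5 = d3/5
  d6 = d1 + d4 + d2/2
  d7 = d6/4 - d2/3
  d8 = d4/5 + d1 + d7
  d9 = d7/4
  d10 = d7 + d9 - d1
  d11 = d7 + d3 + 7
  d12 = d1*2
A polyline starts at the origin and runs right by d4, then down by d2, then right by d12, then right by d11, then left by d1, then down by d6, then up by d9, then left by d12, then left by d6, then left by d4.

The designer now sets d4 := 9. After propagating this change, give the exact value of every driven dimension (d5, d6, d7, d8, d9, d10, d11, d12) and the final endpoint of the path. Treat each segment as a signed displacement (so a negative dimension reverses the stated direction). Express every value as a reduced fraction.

d5 = 9/10
d6 = 113/10
d7 = 73/40
d8 = 177/40
d9 = 73/160
d10 = 237/160
d11 = 533/40
d12 = 8/5
endpoint = (49/40, -443/32)

Apply edit: d4 := 9
  d5 = d3/5 = 9/10
  d6 = d1 + d4 + d2/2 = 113/10
  d7 = d6/4 - d2/3 = 73/40
  d8 = d4/5 + d1 + d7 = 177/40
  d9 = d7/4 = 73/160
  d10 = d7 + d9 - d1 = 237/160
  d11 = d7 + d3 + 7 = 533/40
  d12 = d1*2 = 8/5
Walk from origin (0, 0):
  seg 1: right by d4 = 9 → (9, 0)
  seg 2: down by d2 = 3 → (9, -3)
  seg 3: right by d12 = 8/5 → (53/5, -3)
  seg 4: right by d11 = 533/40 → (957/40, -3)
  seg 5: left by d1 = 4/5 → (185/8, -3)
  seg 6: down by d6 = 113/10 → (185/8, -143/10)
  seg 7: up by d9 = 73/160 → (185/8, -443/32)
  seg 8: left by d12 = 8/5 → (861/40, -443/32)
  seg 9: left by d6 = 113/10 → (409/40, -443/32)
  seg 10: left by d4 = 9 → (49/40, -443/32)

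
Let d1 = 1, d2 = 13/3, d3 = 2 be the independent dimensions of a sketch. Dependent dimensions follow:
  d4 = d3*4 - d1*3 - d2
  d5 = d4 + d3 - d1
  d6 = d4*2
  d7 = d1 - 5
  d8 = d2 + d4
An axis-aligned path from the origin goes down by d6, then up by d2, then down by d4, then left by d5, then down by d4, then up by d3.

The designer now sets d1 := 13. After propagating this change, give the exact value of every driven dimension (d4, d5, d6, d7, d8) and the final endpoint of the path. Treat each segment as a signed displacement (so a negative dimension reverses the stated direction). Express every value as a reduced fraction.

d4 = -106/3
d5 = -139/3
d6 = -212/3
d7 = 8
d8 = -31
endpoint = (139/3, 443/3)

Apply edit: d1 := 13
  d4 = d3*4 - d1*3 - d2 = -106/3
  d5 = d4 + d3 - d1 = -139/3
  d6 = d4*2 = -212/3
  d7 = d1 - 5 = 8
  d8 = d2 + d4 = -31
Walk from origin (0, 0):
  seg 1: down by d6 = -212/3 → (0, 212/3)
  seg 2: up by d2 = 13/3 → (0, 75)
  seg 3: down by d4 = -106/3 → (0, 331/3)
  seg 4: left by d5 = -139/3 → (139/3, 331/3)
  seg 5: down by d4 = -106/3 → (139/3, 437/3)
  seg 6: up by d3 = 2 → (139/3, 443/3)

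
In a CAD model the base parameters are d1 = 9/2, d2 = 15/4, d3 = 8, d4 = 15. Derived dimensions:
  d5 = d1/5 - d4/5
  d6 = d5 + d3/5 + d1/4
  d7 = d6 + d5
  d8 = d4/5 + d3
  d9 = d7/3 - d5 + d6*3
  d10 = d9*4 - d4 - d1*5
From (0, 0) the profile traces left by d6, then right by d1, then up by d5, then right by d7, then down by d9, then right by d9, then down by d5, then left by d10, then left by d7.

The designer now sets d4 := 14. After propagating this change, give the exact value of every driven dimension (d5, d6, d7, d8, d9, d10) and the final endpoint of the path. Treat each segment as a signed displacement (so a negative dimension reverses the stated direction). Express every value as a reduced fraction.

Apply edit: d4 := 14
  d5 = d1/5 - d4/5 = -19/10
  d6 = d5 + d3/5 + d1/4 = 33/40
  d7 = d6 + d5 = -43/40
  d8 = d4/5 + d3 = 54/5
  d9 = d7/3 - d5 + d6*3 = 241/60
  d10 = d9*4 - d4 - d1*5 = -613/30
Walk from origin (0, 0):
  seg 1: left by d6 = 33/40 → (-33/40, 0)
  seg 2: right by d1 = 9/2 → (147/40, 0)
  seg 3: up by d5 = -19/10 → (147/40, -19/10)
  seg 4: right by d7 = -43/40 → (13/5, -19/10)
  seg 5: down by d9 = 241/60 → (13/5, -71/12)
  seg 6: right by d9 = 241/60 → (397/60, -71/12)
  seg 7: down by d5 = -19/10 → (397/60, -241/60)
  seg 8: left by d10 = -613/30 → (541/20, -241/60)
  seg 9: left by d7 = -43/40 → (225/8, -241/60)

d5 = -19/10
d6 = 33/40
d7 = -43/40
d8 = 54/5
d9 = 241/60
d10 = -613/30
endpoint = (225/8, -241/60)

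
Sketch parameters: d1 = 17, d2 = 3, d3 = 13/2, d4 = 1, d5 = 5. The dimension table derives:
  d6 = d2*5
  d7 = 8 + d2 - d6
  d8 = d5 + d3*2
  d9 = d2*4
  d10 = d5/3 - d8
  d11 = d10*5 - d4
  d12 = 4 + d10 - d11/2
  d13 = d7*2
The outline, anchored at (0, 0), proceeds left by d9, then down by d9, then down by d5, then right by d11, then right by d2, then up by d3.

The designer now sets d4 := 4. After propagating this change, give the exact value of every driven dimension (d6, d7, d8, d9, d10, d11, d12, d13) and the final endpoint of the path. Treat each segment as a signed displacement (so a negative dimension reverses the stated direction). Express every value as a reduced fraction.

d6 = 15
d7 = -4
d8 = 18
d9 = 12
d10 = -49/3
d11 = -257/3
d12 = 61/2
d13 = -8
endpoint = (-284/3, -21/2)

Apply edit: d4 := 4
  d6 = d2*5 = 15
  d7 = 8 + d2 - d6 = -4
  d8 = d5 + d3*2 = 18
  d9 = d2*4 = 12
  d10 = d5/3 - d8 = -49/3
  d11 = d10*5 - d4 = -257/3
  d12 = 4 + d10 - d11/2 = 61/2
  d13 = d7*2 = -8
Walk from origin (0, 0):
  seg 1: left by d9 = 12 → (-12, 0)
  seg 2: down by d9 = 12 → (-12, -12)
  seg 3: down by d5 = 5 → (-12, -17)
  seg 4: right by d11 = -257/3 → (-293/3, -17)
  seg 5: right by d2 = 3 → (-284/3, -17)
  seg 6: up by d3 = 13/2 → (-284/3, -21/2)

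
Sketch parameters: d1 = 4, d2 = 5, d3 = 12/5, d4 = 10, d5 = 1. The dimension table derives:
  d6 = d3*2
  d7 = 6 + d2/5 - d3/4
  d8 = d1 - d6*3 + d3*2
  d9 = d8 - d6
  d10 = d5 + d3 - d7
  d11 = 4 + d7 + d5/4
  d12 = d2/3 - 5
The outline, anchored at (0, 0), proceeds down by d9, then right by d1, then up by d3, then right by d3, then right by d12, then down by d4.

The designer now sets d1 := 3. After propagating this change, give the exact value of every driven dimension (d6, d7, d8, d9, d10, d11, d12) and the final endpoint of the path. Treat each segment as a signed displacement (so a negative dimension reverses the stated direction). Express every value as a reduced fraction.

Apply edit: d1 := 3
  d6 = d3*2 = 24/5
  d7 = 6 + d2/5 - d3/4 = 32/5
  d8 = d1 - d6*3 + d3*2 = -33/5
  d9 = d8 - d6 = -57/5
  d10 = d5 + d3 - d7 = -3
  d11 = 4 + d7 + d5/4 = 213/20
  d12 = d2/3 - 5 = -10/3
Walk from origin (0, 0):
  seg 1: down by d9 = -57/5 → (0, 57/5)
  seg 2: right by d1 = 3 → (3, 57/5)
  seg 3: up by d3 = 12/5 → (3, 69/5)
  seg 4: right by d3 = 12/5 → (27/5, 69/5)
  seg 5: right by d12 = -10/3 → (31/15, 69/5)
  seg 6: down by d4 = 10 → (31/15, 19/5)

d6 = 24/5
d7 = 32/5
d8 = -33/5
d9 = -57/5
d10 = -3
d11 = 213/20
d12 = -10/3
endpoint = (31/15, 19/5)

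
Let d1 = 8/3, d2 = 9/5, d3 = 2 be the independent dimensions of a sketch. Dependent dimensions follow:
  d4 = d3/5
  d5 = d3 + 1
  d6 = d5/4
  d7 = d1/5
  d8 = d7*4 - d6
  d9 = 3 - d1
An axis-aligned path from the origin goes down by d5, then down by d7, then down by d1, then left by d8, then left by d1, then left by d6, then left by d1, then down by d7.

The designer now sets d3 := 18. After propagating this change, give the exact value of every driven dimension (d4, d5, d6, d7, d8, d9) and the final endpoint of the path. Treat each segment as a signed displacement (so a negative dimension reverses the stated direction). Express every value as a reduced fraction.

d4 = 18/5
d5 = 19
d6 = 19/4
d7 = 8/15
d8 = -157/60
d9 = 1/3
endpoint = (-112/15, -341/15)

Apply edit: d3 := 18
  d4 = d3/5 = 18/5
  d5 = d3 + 1 = 19
  d6 = d5/4 = 19/4
  d7 = d1/5 = 8/15
  d8 = d7*4 - d6 = -157/60
  d9 = 3 - d1 = 1/3
Walk from origin (0, 0):
  seg 1: down by d5 = 19 → (0, -19)
  seg 2: down by d7 = 8/15 → (0, -293/15)
  seg 3: down by d1 = 8/3 → (0, -111/5)
  seg 4: left by d8 = -157/60 → (157/60, -111/5)
  seg 5: left by d1 = 8/3 → (-1/20, -111/5)
  seg 6: left by d6 = 19/4 → (-24/5, -111/5)
  seg 7: left by d1 = 8/3 → (-112/15, -111/5)
  seg 8: down by d7 = 8/15 → (-112/15, -341/15)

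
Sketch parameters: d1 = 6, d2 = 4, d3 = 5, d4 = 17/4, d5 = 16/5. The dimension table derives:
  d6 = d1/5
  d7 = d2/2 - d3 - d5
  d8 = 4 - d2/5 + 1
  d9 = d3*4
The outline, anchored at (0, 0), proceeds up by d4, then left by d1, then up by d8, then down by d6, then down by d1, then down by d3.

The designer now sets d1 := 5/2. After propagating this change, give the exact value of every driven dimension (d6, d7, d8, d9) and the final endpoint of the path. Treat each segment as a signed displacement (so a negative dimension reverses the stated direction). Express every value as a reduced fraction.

d6 = 1/2
d7 = -31/5
d8 = 21/5
d9 = 20
endpoint = (-5/2, 9/20)

Apply edit: d1 := 5/2
  d6 = d1/5 = 1/2
  d7 = d2/2 - d3 - d5 = -31/5
  d8 = 4 - d2/5 + 1 = 21/5
  d9 = d3*4 = 20
Walk from origin (0, 0):
  seg 1: up by d4 = 17/4 → (0, 17/4)
  seg 2: left by d1 = 5/2 → (-5/2, 17/4)
  seg 3: up by d8 = 21/5 → (-5/2, 169/20)
  seg 4: down by d6 = 1/2 → (-5/2, 159/20)
  seg 5: down by d1 = 5/2 → (-5/2, 109/20)
  seg 6: down by d3 = 5 → (-5/2, 9/20)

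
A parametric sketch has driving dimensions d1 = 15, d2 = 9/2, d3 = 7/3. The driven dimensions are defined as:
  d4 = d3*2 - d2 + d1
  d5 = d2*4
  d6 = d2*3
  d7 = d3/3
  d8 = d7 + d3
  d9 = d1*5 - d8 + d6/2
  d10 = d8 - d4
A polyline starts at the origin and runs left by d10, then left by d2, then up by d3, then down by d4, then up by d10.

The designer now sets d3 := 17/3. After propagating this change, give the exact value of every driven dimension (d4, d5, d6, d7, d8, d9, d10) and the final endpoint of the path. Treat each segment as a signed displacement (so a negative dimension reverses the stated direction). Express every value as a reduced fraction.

Apply edit: d3 := 17/3
  d4 = d3*2 - d2 + d1 = 131/6
  d5 = d2*4 = 18
  d6 = d2*3 = 27/2
  d7 = d3/3 = 17/9
  d8 = d7 + d3 = 68/9
  d9 = d1*5 - d8 + d6/2 = 2671/36
  d10 = d8 - d4 = -257/18
Walk from origin (0, 0):
  seg 1: left by d10 = -257/18 → (257/18, 0)
  seg 2: left by d2 = 9/2 → (88/9, 0)
  seg 3: up by d3 = 17/3 → (88/9, 17/3)
  seg 4: down by d4 = 131/6 → (88/9, -97/6)
  seg 5: up by d10 = -257/18 → (88/9, -274/9)

d4 = 131/6
d5 = 18
d6 = 27/2
d7 = 17/9
d8 = 68/9
d9 = 2671/36
d10 = -257/18
endpoint = (88/9, -274/9)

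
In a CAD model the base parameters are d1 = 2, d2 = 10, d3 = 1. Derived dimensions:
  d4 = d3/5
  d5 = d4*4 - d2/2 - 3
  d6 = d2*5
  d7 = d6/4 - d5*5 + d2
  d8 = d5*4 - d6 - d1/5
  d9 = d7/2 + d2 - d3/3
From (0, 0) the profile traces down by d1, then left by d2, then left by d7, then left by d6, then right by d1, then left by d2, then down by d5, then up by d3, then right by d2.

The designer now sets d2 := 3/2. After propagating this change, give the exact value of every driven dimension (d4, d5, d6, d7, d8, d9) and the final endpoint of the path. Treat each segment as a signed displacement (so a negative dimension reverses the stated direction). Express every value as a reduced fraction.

d4 = 1/5
d5 = -59/20
d6 = 15/2
d7 = 145/8
d8 = -197/10
d9 = 491/48
endpoint = (-201/8, 39/20)

Apply edit: d2 := 3/2
  d4 = d3/5 = 1/5
  d5 = d4*4 - d2/2 - 3 = -59/20
  d6 = d2*5 = 15/2
  d7 = d6/4 - d5*5 + d2 = 145/8
  d8 = d5*4 - d6 - d1/5 = -197/10
  d9 = d7/2 + d2 - d3/3 = 491/48
Walk from origin (0, 0):
  seg 1: down by d1 = 2 → (0, -2)
  seg 2: left by d2 = 3/2 → (-3/2, -2)
  seg 3: left by d7 = 145/8 → (-157/8, -2)
  seg 4: left by d6 = 15/2 → (-217/8, -2)
  seg 5: right by d1 = 2 → (-201/8, -2)
  seg 6: left by d2 = 3/2 → (-213/8, -2)
  seg 7: down by d5 = -59/20 → (-213/8, 19/20)
  seg 8: up by d3 = 1 → (-213/8, 39/20)
  seg 9: right by d2 = 3/2 → (-201/8, 39/20)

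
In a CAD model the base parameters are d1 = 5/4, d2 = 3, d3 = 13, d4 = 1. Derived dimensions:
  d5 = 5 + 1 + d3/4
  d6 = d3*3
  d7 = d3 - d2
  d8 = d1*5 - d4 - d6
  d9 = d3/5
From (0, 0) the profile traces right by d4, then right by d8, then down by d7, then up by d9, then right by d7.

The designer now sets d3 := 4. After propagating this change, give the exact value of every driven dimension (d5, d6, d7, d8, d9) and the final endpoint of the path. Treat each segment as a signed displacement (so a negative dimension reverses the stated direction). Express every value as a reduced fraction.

Apply edit: d3 := 4
  d5 = 5 + 1 + d3/4 = 7
  d6 = d3*3 = 12
  d7 = d3 - d2 = 1
  d8 = d1*5 - d4 - d6 = -27/4
  d9 = d3/5 = 4/5
Walk from origin (0, 0):
  seg 1: right by d4 = 1 → (1, 0)
  seg 2: right by d8 = -27/4 → (-23/4, 0)
  seg 3: down by d7 = 1 → (-23/4, -1)
  seg 4: up by d9 = 4/5 → (-23/4, -1/5)
  seg 5: right by d7 = 1 → (-19/4, -1/5)

d5 = 7
d6 = 12
d7 = 1
d8 = -27/4
d9 = 4/5
endpoint = (-19/4, -1/5)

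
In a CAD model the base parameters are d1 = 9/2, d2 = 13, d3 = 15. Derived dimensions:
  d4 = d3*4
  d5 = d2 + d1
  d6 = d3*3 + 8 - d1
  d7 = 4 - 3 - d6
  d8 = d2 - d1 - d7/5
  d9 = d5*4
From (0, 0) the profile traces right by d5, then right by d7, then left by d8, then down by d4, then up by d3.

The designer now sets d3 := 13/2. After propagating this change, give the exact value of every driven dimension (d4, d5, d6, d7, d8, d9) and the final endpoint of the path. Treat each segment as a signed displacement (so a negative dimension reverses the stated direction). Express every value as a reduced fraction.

d4 = 26
d5 = 35/2
d6 = 23
d7 = -22
d8 = 129/10
d9 = 70
endpoint = (-87/5, -39/2)

Apply edit: d3 := 13/2
  d4 = d3*4 = 26
  d5 = d2 + d1 = 35/2
  d6 = d3*3 + 8 - d1 = 23
  d7 = 4 - 3 - d6 = -22
  d8 = d2 - d1 - d7/5 = 129/10
  d9 = d5*4 = 70
Walk from origin (0, 0):
  seg 1: right by d5 = 35/2 → (35/2, 0)
  seg 2: right by d7 = -22 → (-9/2, 0)
  seg 3: left by d8 = 129/10 → (-87/5, 0)
  seg 4: down by d4 = 26 → (-87/5, -26)
  seg 5: up by d3 = 13/2 → (-87/5, -39/2)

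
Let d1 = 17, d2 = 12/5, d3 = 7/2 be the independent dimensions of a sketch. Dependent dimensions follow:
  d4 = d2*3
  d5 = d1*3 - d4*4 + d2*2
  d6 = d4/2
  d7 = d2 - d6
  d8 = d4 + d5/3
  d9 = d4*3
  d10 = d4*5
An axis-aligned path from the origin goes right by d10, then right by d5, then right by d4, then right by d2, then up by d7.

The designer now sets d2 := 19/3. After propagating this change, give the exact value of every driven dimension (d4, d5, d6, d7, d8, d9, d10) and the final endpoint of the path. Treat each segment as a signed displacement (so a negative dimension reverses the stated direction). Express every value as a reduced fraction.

d4 = 19
d5 = -37/3
d6 = 19/2
d7 = -19/6
d8 = 134/9
d9 = 57
d10 = 95
endpoint = (108, -19/6)

Apply edit: d2 := 19/3
  d4 = d2*3 = 19
  d5 = d1*3 - d4*4 + d2*2 = -37/3
  d6 = d4/2 = 19/2
  d7 = d2 - d6 = -19/6
  d8 = d4 + d5/3 = 134/9
  d9 = d4*3 = 57
  d10 = d4*5 = 95
Walk from origin (0, 0):
  seg 1: right by d10 = 95 → (95, 0)
  seg 2: right by d5 = -37/3 → (248/3, 0)
  seg 3: right by d4 = 19 → (305/3, 0)
  seg 4: right by d2 = 19/3 → (108, 0)
  seg 5: up by d7 = -19/6 → (108, -19/6)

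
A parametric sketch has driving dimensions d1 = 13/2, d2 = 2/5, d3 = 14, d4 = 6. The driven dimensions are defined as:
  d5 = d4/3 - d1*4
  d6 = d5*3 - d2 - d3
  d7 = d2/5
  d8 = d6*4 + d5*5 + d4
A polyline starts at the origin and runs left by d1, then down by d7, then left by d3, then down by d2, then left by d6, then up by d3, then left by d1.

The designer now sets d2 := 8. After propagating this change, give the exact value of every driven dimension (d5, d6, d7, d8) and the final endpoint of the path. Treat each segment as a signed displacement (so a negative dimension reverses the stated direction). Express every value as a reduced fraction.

Apply edit: d2 := 8
  d5 = d4/3 - d1*4 = -24
  d6 = d5*3 - d2 - d3 = -94
  d7 = d2/5 = 8/5
  d8 = d6*4 + d5*5 + d4 = -490
Walk from origin (0, 0):
  seg 1: left by d1 = 13/2 → (-13/2, 0)
  seg 2: down by d7 = 8/5 → (-13/2, -8/5)
  seg 3: left by d3 = 14 → (-41/2, -8/5)
  seg 4: down by d2 = 8 → (-41/2, -48/5)
  seg 5: left by d6 = -94 → (147/2, -48/5)
  seg 6: up by d3 = 14 → (147/2, 22/5)
  seg 7: left by d1 = 13/2 → (67, 22/5)

d5 = -24
d6 = -94
d7 = 8/5
d8 = -490
endpoint = (67, 22/5)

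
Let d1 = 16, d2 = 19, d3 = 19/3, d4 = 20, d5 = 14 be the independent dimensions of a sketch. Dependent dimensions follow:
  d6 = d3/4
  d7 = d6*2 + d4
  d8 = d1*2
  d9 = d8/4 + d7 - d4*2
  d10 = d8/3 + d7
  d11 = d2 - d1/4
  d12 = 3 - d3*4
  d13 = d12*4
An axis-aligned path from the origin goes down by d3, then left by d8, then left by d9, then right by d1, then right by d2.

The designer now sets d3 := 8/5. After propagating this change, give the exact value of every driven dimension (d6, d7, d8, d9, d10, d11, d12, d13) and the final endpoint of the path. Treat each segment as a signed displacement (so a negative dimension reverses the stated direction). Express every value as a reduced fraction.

Apply edit: d3 := 8/5
  d6 = d3/4 = 2/5
  d7 = d6*2 + d4 = 104/5
  d8 = d1*2 = 32
  d9 = d8/4 + d7 - d4*2 = -56/5
  d10 = d8/3 + d7 = 472/15
  d11 = d2 - d1/4 = 15
  d12 = 3 - d3*4 = -17/5
  d13 = d12*4 = -68/5
Walk from origin (0, 0):
  seg 1: down by d3 = 8/5 → (0, -8/5)
  seg 2: left by d8 = 32 → (-32, -8/5)
  seg 3: left by d9 = -56/5 → (-104/5, -8/5)
  seg 4: right by d1 = 16 → (-24/5, -8/5)
  seg 5: right by d2 = 19 → (71/5, -8/5)

d6 = 2/5
d7 = 104/5
d8 = 32
d9 = -56/5
d10 = 472/15
d11 = 15
d12 = -17/5
d13 = -68/5
endpoint = (71/5, -8/5)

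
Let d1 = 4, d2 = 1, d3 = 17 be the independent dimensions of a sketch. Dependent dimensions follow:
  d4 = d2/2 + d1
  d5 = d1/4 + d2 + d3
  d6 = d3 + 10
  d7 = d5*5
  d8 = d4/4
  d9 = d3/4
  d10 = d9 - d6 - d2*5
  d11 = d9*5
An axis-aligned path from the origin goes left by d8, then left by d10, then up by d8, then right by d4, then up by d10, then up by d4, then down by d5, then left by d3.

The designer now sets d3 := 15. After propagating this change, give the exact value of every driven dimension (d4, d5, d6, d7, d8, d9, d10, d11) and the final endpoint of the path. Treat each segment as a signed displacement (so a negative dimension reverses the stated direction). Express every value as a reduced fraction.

d4 = 9/2
d5 = 17
d6 = 25
d7 = 85
d8 = 9/8
d9 = 15/4
d10 = -105/4
d11 = 75/4
endpoint = (117/8, -301/8)

Apply edit: d3 := 15
  d4 = d2/2 + d1 = 9/2
  d5 = d1/4 + d2 + d3 = 17
  d6 = d3 + 10 = 25
  d7 = d5*5 = 85
  d8 = d4/4 = 9/8
  d9 = d3/4 = 15/4
  d10 = d9 - d6 - d2*5 = -105/4
  d11 = d9*5 = 75/4
Walk from origin (0, 0):
  seg 1: left by d8 = 9/8 → (-9/8, 0)
  seg 2: left by d10 = -105/4 → (201/8, 0)
  seg 3: up by d8 = 9/8 → (201/8, 9/8)
  seg 4: right by d4 = 9/2 → (237/8, 9/8)
  seg 5: up by d10 = -105/4 → (237/8, -201/8)
  seg 6: up by d4 = 9/2 → (237/8, -165/8)
  seg 7: down by d5 = 17 → (237/8, -301/8)
  seg 8: left by d3 = 15 → (117/8, -301/8)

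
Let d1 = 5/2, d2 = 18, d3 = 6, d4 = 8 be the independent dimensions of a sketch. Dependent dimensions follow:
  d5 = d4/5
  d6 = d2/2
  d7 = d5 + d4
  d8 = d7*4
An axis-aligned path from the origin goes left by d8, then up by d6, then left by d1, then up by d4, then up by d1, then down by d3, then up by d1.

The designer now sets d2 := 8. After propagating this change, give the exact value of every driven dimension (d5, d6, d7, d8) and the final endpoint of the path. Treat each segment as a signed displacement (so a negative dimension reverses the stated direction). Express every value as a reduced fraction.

d5 = 8/5
d6 = 4
d7 = 48/5
d8 = 192/5
endpoint = (-409/10, 11)

Apply edit: d2 := 8
  d5 = d4/5 = 8/5
  d6 = d2/2 = 4
  d7 = d5 + d4 = 48/5
  d8 = d7*4 = 192/5
Walk from origin (0, 0):
  seg 1: left by d8 = 192/5 → (-192/5, 0)
  seg 2: up by d6 = 4 → (-192/5, 4)
  seg 3: left by d1 = 5/2 → (-409/10, 4)
  seg 4: up by d4 = 8 → (-409/10, 12)
  seg 5: up by d1 = 5/2 → (-409/10, 29/2)
  seg 6: down by d3 = 6 → (-409/10, 17/2)
  seg 7: up by d1 = 5/2 → (-409/10, 11)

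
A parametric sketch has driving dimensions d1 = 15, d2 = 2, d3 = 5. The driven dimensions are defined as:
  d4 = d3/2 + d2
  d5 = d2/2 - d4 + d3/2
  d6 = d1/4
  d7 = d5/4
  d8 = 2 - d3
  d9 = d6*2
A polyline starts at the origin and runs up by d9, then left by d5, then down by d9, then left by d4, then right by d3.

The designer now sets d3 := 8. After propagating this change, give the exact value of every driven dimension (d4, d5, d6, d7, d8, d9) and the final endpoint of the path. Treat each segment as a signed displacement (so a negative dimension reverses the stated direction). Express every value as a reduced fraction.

d4 = 6
d5 = -1
d6 = 15/4
d7 = -1/4
d8 = -6
d9 = 15/2
endpoint = (3, 0)

Apply edit: d3 := 8
  d4 = d3/2 + d2 = 6
  d5 = d2/2 - d4 + d3/2 = -1
  d6 = d1/4 = 15/4
  d7 = d5/4 = -1/4
  d8 = 2 - d3 = -6
  d9 = d6*2 = 15/2
Walk from origin (0, 0):
  seg 1: up by d9 = 15/2 → (0, 15/2)
  seg 2: left by d5 = -1 → (1, 15/2)
  seg 3: down by d9 = 15/2 → (1, 0)
  seg 4: left by d4 = 6 → (-5, 0)
  seg 5: right by d3 = 8 → (3, 0)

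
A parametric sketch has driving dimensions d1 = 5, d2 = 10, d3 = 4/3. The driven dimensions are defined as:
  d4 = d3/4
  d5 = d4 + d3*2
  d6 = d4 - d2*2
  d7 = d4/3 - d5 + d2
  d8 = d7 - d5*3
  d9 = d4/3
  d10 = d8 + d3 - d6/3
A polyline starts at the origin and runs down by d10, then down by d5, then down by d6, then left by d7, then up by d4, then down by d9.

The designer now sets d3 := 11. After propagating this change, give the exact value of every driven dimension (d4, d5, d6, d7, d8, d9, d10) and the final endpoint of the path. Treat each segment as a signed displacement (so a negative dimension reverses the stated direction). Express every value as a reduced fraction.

Apply edit: d3 := 11
  d4 = d3/4 = 11/4
  d5 = d4 + d3*2 = 99/4
  d6 = d4 - d2*2 = -69/4
  d7 = d4/3 - d5 + d2 = -83/6
  d8 = d7 - d5*3 = -1057/12
  d9 = d4/3 = 11/12
  d10 = d8 + d3 - d6/3 = -214/3
Walk from origin (0, 0):
  seg 1: down by d10 = -214/3 → (0, 214/3)
  seg 2: down by d5 = 99/4 → (0, 559/12)
  seg 3: down by d6 = -69/4 → (0, 383/6)
  seg 4: left by d7 = -83/6 → (83/6, 383/6)
  seg 5: up by d4 = 11/4 → (83/6, 799/12)
  seg 6: down by d9 = 11/12 → (83/6, 197/3)

d4 = 11/4
d5 = 99/4
d6 = -69/4
d7 = -83/6
d8 = -1057/12
d9 = 11/12
d10 = -214/3
endpoint = (83/6, 197/3)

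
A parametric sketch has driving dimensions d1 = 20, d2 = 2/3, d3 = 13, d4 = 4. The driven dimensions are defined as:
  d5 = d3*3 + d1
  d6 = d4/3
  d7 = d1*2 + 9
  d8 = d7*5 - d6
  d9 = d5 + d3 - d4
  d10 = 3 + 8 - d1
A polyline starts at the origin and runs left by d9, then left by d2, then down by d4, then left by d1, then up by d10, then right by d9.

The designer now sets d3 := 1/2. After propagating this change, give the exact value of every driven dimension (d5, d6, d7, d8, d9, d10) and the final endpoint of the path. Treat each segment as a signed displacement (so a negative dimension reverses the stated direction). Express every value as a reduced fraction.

Apply edit: d3 := 1/2
  d5 = d3*3 + d1 = 43/2
  d6 = d4/3 = 4/3
  d7 = d1*2 + 9 = 49
  d8 = d7*5 - d6 = 731/3
  d9 = d5 + d3 - d4 = 18
  d10 = 3 + 8 - d1 = -9
Walk from origin (0, 0):
  seg 1: left by d9 = 18 → (-18, 0)
  seg 2: left by d2 = 2/3 → (-56/3, 0)
  seg 3: down by d4 = 4 → (-56/3, -4)
  seg 4: left by d1 = 20 → (-116/3, -4)
  seg 5: up by d10 = -9 → (-116/3, -13)
  seg 6: right by d9 = 18 → (-62/3, -13)

d5 = 43/2
d6 = 4/3
d7 = 49
d8 = 731/3
d9 = 18
d10 = -9
endpoint = (-62/3, -13)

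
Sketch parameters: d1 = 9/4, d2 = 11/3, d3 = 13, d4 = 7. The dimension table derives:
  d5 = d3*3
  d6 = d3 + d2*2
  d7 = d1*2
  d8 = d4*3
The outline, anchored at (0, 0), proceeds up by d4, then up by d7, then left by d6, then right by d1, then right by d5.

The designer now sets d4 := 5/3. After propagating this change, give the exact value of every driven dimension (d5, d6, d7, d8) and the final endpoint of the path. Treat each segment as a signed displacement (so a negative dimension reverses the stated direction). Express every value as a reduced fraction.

d5 = 39
d6 = 61/3
d7 = 9/2
d8 = 5
endpoint = (251/12, 37/6)

Apply edit: d4 := 5/3
  d5 = d3*3 = 39
  d6 = d3 + d2*2 = 61/3
  d7 = d1*2 = 9/2
  d8 = d4*3 = 5
Walk from origin (0, 0):
  seg 1: up by d4 = 5/3 → (0, 5/3)
  seg 2: up by d7 = 9/2 → (0, 37/6)
  seg 3: left by d6 = 61/3 → (-61/3, 37/6)
  seg 4: right by d1 = 9/4 → (-217/12, 37/6)
  seg 5: right by d5 = 39 → (251/12, 37/6)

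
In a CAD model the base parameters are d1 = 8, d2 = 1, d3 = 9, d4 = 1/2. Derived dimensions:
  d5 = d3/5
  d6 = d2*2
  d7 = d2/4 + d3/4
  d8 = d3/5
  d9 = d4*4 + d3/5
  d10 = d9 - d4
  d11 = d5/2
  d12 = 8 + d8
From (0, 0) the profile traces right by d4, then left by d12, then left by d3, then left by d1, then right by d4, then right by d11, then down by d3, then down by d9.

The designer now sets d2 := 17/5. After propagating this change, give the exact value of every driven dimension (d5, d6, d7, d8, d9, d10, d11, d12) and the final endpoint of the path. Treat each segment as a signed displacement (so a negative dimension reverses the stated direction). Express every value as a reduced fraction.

Apply edit: d2 := 17/5
  d5 = d3/5 = 9/5
  d6 = d2*2 = 34/5
  d7 = d2/4 + d3/4 = 31/10
  d8 = d3/5 = 9/5
  d9 = d4*4 + d3/5 = 19/5
  d10 = d9 - d4 = 33/10
  d11 = d5/2 = 9/10
  d12 = 8 + d8 = 49/5
Walk from origin (0, 0):
  seg 1: right by d4 = 1/2 → (1/2, 0)
  seg 2: left by d12 = 49/5 → (-93/10, 0)
  seg 3: left by d3 = 9 → (-183/10, 0)
  seg 4: left by d1 = 8 → (-263/10, 0)
  seg 5: right by d4 = 1/2 → (-129/5, 0)
  seg 6: right by d11 = 9/10 → (-249/10, 0)
  seg 7: down by d3 = 9 → (-249/10, -9)
  seg 8: down by d9 = 19/5 → (-249/10, -64/5)

d5 = 9/5
d6 = 34/5
d7 = 31/10
d8 = 9/5
d9 = 19/5
d10 = 33/10
d11 = 9/10
d12 = 49/5
endpoint = (-249/10, -64/5)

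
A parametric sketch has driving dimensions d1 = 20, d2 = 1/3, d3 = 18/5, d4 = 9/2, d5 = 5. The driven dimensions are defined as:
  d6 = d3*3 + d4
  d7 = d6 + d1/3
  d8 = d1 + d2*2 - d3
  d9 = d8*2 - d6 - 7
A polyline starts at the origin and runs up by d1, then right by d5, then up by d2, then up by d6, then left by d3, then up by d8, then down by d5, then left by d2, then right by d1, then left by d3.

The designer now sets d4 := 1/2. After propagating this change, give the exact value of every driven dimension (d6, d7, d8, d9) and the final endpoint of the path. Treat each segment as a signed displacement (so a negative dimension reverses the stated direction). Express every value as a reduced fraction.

Apply edit: d4 := 1/2
  d6 = d3*3 + d4 = 113/10
  d7 = d6 + d1/3 = 539/30
  d8 = d1 + d2*2 - d3 = 256/15
  d9 = d8*2 - d6 - 7 = 95/6
Walk from origin (0, 0):
  seg 1: up by d1 = 20 → (0, 20)
  seg 2: right by d5 = 5 → (5, 20)
  seg 3: up by d2 = 1/3 → (5, 61/3)
  seg 4: up by d6 = 113/10 → (5, 949/30)
  seg 5: left by d3 = 18/5 → (7/5, 949/30)
  seg 6: up by d8 = 256/15 → (7/5, 487/10)
  seg 7: down by d5 = 5 → (7/5, 437/10)
  seg 8: left by d2 = 1/3 → (16/15, 437/10)
  seg 9: right by d1 = 20 → (316/15, 437/10)
  seg 10: left by d3 = 18/5 → (262/15, 437/10)

d6 = 113/10
d7 = 539/30
d8 = 256/15
d9 = 95/6
endpoint = (262/15, 437/10)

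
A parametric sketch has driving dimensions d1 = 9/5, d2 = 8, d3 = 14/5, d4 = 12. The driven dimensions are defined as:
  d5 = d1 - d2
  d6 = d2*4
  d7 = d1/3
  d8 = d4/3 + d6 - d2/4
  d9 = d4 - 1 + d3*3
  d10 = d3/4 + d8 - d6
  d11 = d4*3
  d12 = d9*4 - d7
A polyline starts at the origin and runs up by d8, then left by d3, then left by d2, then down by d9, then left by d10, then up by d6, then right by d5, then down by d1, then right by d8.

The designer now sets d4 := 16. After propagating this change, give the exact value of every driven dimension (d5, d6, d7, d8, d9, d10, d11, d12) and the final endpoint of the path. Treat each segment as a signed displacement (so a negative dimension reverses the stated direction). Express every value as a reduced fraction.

Apply edit: d4 := 16
  d5 = d1 - d2 = -31/5
  d6 = d2*4 = 32
  d7 = d1/3 = 3/5
  d8 = d4/3 + d6 - d2/4 = 106/3
  d9 = d4 - 1 + d3*3 = 117/5
  d10 = d3/4 + d8 - d6 = 121/30
  d11 = d4*3 = 48
  d12 = d9*4 - d7 = 93
Walk from origin (0, 0):
  seg 1: up by d8 = 106/3 → (0, 106/3)
  seg 2: left by d3 = 14/5 → (-14/5, 106/3)
  seg 3: left by d2 = 8 → (-54/5, 106/3)
  seg 4: down by d9 = 117/5 → (-54/5, 179/15)
  seg 5: left by d10 = 121/30 → (-89/6, 179/15)
  seg 6: up by d6 = 32 → (-89/6, 659/15)
  seg 7: right by d5 = -31/5 → (-631/30, 659/15)
  seg 8: down by d1 = 9/5 → (-631/30, 632/15)
  seg 9: right by d8 = 106/3 → (143/10, 632/15)

d5 = -31/5
d6 = 32
d7 = 3/5
d8 = 106/3
d9 = 117/5
d10 = 121/30
d11 = 48
d12 = 93
endpoint = (143/10, 632/15)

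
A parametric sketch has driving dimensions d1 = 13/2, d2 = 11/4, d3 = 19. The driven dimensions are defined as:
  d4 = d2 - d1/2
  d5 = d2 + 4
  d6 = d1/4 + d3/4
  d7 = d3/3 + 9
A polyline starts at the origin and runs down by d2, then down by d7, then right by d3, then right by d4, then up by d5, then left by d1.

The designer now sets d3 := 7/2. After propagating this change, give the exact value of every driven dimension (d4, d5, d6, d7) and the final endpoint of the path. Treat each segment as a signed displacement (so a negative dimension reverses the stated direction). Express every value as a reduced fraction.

d4 = -1/2
d5 = 27/4
d6 = 5/2
d7 = 61/6
endpoint = (-7/2, -37/6)

Apply edit: d3 := 7/2
  d4 = d2 - d1/2 = -1/2
  d5 = d2 + 4 = 27/4
  d6 = d1/4 + d3/4 = 5/2
  d7 = d3/3 + 9 = 61/6
Walk from origin (0, 0):
  seg 1: down by d2 = 11/4 → (0, -11/4)
  seg 2: down by d7 = 61/6 → (0, -155/12)
  seg 3: right by d3 = 7/2 → (7/2, -155/12)
  seg 4: right by d4 = -1/2 → (3, -155/12)
  seg 5: up by d5 = 27/4 → (3, -37/6)
  seg 6: left by d1 = 13/2 → (-7/2, -37/6)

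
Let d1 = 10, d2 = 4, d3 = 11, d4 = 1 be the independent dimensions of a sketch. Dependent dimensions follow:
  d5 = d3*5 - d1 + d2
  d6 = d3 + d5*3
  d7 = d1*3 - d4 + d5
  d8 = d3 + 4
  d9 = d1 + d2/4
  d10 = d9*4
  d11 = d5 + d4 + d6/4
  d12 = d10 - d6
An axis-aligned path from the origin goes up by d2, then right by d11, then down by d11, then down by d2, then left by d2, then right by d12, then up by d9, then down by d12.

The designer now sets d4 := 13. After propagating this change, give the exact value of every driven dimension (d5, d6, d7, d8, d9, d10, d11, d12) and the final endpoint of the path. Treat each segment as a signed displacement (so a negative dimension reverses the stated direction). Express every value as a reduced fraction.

d5 = 49
d6 = 158
d7 = 66
d8 = 15
d9 = 11
d10 = 44
d11 = 203/2
d12 = -114
endpoint = (-33/2, 47/2)

Apply edit: d4 := 13
  d5 = d3*5 - d1 + d2 = 49
  d6 = d3 + d5*3 = 158
  d7 = d1*3 - d4 + d5 = 66
  d8 = d3 + 4 = 15
  d9 = d1 + d2/4 = 11
  d10 = d9*4 = 44
  d11 = d5 + d4 + d6/4 = 203/2
  d12 = d10 - d6 = -114
Walk from origin (0, 0):
  seg 1: up by d2 = 4 → (0, 4)
  seg 2: right by d11 = 203/2 → (203/2, 4)
  seg 3: down by d11 = 203/2 → (203/2, -195/2)
  seg 4: down by d2 = 4 → (203/2, -203/2)
  seg 5: left by d2 = 4 → (195/2, -203/2)
  seg 6: right by d12 = -114 → (-33/2, -203/2)
  seg 7: up by d9 = 11 → (-33/2, -181/2)
  seg 8: down by d12 = -114 → (-33/2, 47/2)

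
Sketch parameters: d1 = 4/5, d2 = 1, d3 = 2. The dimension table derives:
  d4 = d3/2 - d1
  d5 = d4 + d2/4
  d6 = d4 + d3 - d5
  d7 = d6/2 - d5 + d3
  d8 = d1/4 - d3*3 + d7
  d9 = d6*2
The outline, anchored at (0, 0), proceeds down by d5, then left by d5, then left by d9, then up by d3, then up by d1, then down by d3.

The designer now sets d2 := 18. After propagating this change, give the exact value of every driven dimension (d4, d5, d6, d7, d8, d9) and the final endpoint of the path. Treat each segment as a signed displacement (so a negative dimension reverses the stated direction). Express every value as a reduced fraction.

Apply edit: d2 := 18
  d4 = d3/2 - d1 = 1/5
  d5 = d4 + d2/4 = 47/10
  d6 = d4 + d3 - d5 = -5/2
  d7 = d6/2 - d5 + d3 = -79/20
  d8 = d1/4 - d3*3 + d7 = -39/4
  d9 = d6*2 = -5
Walk from origin (0, 0):
  seg 1: down by d5 = 47/10 → (0, -47/10)
  seg 2: left by d5 = 47/10 → (-47/10, -47/10)
  seg 3: left by d9 = -5 → (3/10, -47/10)
  seg 4: up by d3 = 2 → (3/10, -27/10)
  seg 5: up by d1 = 4/5 → (3/10, -19/10)
  seg 6: down by d3 = 2 → (3/10, -39/10)

d4 = 1/5
d5 = 47/10
d6 = -5/2
d7 = -79/20
d8 = -39/4
d9 = -5
endpoint = (3/10, -39/10)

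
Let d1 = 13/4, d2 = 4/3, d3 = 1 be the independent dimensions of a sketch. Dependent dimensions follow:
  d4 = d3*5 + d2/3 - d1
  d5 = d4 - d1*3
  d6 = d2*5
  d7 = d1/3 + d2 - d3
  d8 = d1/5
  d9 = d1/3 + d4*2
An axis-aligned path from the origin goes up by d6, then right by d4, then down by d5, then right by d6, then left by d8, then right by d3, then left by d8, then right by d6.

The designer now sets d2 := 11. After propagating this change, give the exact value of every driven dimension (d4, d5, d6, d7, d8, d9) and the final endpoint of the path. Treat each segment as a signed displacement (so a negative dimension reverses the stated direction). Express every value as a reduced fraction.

d4 = 65/12
d5 = -13/3
d6 = 55
d7 = 133/12
d8 = 13/20
d9 = 143/12
endpoint = (6907/60, 178/3)

Apply edit: d2 := 11
  d4 = d3*5 + d2/3 - d1 = 65/12
  d5 = d4 - d1*3 = -13/3
  d6 = d2*5 = 55
  d7 = d1/3 + d2 - d3 = 133/12
  d8 = d1/5 = 13/20
  d9 = d1/3 + d4*2 = 143/12
Walk from origin (0, 0):
  seg 1: up by d6 = 55 → (0, 55)
  seg 2: right by d4 = 65/12 → (65/12, 55)
  seg 3: down by d5 = -13/3 → (65/12, 178/3)
  seg 4: right by d6 = 55 → (725/12, 178/3)
  seg 5: left by d8 = 13/20 → (1793/30, 178/3)
  seg 6: right by d3 = 1 → (1823/30, 178/3)
  seg 7: left by d8 = 13/20 → (3607/60, 178/3)
  seg 8: right by d6 = 55 → (6907/60, 178/3)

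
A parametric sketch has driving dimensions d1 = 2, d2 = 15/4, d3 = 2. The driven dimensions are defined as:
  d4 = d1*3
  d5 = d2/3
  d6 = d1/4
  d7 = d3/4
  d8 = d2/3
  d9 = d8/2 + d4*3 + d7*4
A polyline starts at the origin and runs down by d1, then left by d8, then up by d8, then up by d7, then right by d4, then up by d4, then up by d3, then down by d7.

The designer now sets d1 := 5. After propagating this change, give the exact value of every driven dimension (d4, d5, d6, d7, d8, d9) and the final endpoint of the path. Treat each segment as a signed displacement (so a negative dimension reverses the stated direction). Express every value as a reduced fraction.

Apply edit: d1 := 5
  d4 = d1*3 = 15
  d5 = d2/3 = 5/4
  d6 = d1/4 = 5/4
  d7 = d3/4 = 1/2
  d8 = d2/3 = 5/4
  d9 = d8/2 + d4*3 + d7*4 = 381/8
Walk from origin (0, 0):
  seg 1: down by d1 = 5 → (0, -5)
  seg 2: left by d8 = 5/4 → (-5/4, -5)
  seg 3: up by d8 = 5/4 → (-5/4, -15/4)
  seg 4: up by d7 = 1/2 → (-5/4, -13/4)
  seg 5: right by d4 = 15 → (55/4, -13/4)
  seg 6: up by d4 = 15 → (55/4, 47/4)
  seg 7: up by d3 = 2 → (55/4, 55/4)
  seg 8: down by d7 = 1/2 → (55/4, 53/4)

d4 = 15
d5 = 5/4
d6 = 5/4
d7 = 1/2
d8 = 5/4
d9 = 381/8
endpoint = (55/4, 53/4)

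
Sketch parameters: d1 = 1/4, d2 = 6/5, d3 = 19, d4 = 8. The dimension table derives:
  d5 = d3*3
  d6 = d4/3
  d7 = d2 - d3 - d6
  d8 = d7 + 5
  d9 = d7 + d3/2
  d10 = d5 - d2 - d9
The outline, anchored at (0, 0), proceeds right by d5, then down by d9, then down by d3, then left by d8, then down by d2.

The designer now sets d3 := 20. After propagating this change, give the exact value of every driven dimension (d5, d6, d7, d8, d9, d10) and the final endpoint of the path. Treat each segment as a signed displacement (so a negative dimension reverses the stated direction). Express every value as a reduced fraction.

d5 = 60
d6 = 8/3
d7 = -322/15
d8 = -247/15
d9 = -172/15
d10 = 1054/15
endpoint = (1147/15, -146/15)

Apply edit: d3 := 20
  d5 = d3*3 = 60
  d6 = d4/3 = 8/3
  d7 = d2 - d3 - d6 = -322/15
  d8 = d7 + 5 = -247/15
  d9 = d7 + d3/2 = -172/15
  d10 = d5 - d2 - d9 = 1054/15
Walk from origin (0, 0):
  seg 1: right by d5 = 60 → (60, 0)
  seg 2: down by d9 = -172/15 → (60, 172/15)
  seg 3: down by d3 = 20 → (60, -128/15)
  seg 4: left by d8 = -247/15 → (1147/15, -128/15)
  seg 5: down by d2 = 6/5 → (1147/15, -146/15)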